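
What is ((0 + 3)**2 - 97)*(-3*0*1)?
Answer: 0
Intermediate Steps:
((0 + 3)**2 - 97)*(-3*0*1) = (3**2 - 97)*(0*1) = (9 - 97)*0 = -88*0 = 0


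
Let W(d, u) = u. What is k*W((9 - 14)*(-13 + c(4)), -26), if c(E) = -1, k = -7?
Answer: 182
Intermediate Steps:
k*W((9 - 14)*(-13 + c(4)), -26) = -7*(-26) = 182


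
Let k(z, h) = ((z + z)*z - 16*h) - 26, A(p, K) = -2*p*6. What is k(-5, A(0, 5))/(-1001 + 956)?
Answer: -8/15 ≈ -0.53333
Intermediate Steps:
A(p, K) = -12*p
k(z, h) = -26 - 16*h + 2*z**2 (k(z, h) = ((2*z)*z - 16*h) - 26 = (2*z**2 - 16*h) - 26 = (-16*h + 2*z**2) - 26 = -26 - 16*h + 2*z**2)
k(-5, A(0, 5))/(-1001 + 956) = (-26 - (-192)*0 + 2*(-5)**2)/(-1001 + 956) = (-26 - 16*0 + 2*25)/(-45) = (-26 + 0 + 50)*(-1/45) = 24*(-1/45) = -8/15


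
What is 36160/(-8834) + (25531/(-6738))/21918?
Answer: -2670230161147/652317948828 ≈ -4.0934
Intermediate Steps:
36160/(-8834) + (25531/(-6738))/21918 = 36160*(-1/8834) + (25531*(-1/6738))*(1/21918) = -18080/4417 - 25531/6738*1/21918 = -18080/4417 - 25531/147683484 = -2670230161147/652317948828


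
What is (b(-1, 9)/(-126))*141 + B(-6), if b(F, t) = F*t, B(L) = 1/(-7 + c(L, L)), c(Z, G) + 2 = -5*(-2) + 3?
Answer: 289/28 ≈ 10.321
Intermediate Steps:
c(Z, G) = 11 (c(Z, G) = -2 + (-5*(-2) + 3) = -2 + (10 + 3) = -2 + 13 = 11)
B(L) = 1/4 (B(L) = 1/(-7 + 11) = 1/4)
(b(-1, 9)/(-126))*141 + B(-6) = (-1*9/(-126))*141 + 1/4 = -9*(-1/126)*141 + 1/4 = (1/14)*141 + 1/4 = 141/14 + 1/4 = 289/28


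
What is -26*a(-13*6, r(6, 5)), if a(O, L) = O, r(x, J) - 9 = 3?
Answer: 2028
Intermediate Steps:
r(x, J) = 12 (r(x, J) = 9 + 3 = 12)
-26*a(-13*6, r(6, 5)) = -(-338)*6 = -26*(-78) = 2028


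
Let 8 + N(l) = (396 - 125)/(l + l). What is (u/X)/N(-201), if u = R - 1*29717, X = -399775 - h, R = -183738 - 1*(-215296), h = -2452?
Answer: 246694/461821767 ≈ 0.00053418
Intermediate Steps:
R = 31558 (R = -183738 + 215296 = 31558)
N(l) = -8 + 271/(2*l) (N(l) = -8 + (396 - 125)/(l + l) = -8 + 271/((2*l)) = -8 + 271*(1/(2*l)) = -8 + 271/(2*l))
X = -397323 (X = -399775 - 1*(-2452) = -399775 + 2452 = -397323)
u = 1841 (u = 31558 - 1*29717 = 31558 - 29717 = 1841)
(u/X)/N(-201) = (1841/(-397323))/(-8 + (271/2)/(-201)) = (1841*(-1/397323))/(-8 + (271/2)*(-1/201)) = -1841/(397323*(-8 - 271/402)) = -1841/(397323*(-3487/402)) = -1841/397323*(-402/3487) = 246694/461821767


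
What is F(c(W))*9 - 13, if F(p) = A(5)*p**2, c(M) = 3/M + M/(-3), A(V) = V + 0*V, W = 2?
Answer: 73/4 ≈ 18.250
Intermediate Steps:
A(V) = V (A(V) = V + 0 = V)
c(M) = 3/M - M/3 (c(M) = 3/M + M*(-1/3) = 3/M - M/3)
F(p) = 5*p**2
F(c(W))*9 - 13 = (5*(3/2 - 1/3*2)**2)*9 - 13 = (5*(3*(1/2) - 2/3)**2)*9 - 13 = (5*(3/2 - 2/3)**2)*9 - 13 = (5*(5/6)**2)*9 - 13 = (5*(25/36))*9 - 13 = (125/36)*9 - 13 = 125/4 - 13 = 73/4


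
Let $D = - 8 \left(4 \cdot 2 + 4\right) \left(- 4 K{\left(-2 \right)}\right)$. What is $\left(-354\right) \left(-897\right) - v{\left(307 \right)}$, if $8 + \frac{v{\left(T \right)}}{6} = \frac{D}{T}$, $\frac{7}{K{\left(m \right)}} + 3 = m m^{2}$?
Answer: $\frac{1072504050}{3377} \approx 3.1759 \cdot 10^{5}$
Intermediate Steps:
$K{\left(m \right)} = \frac{7}{-3 + m^{3}}$ ($K{\left(m \right)} = \frac{7}{-3 + m m^{2}} = \frac{7}{-3 + m^{3}}$)
$D = - \frac{2688}{11}$ ($D = - 8 \left(4 \cdot 2 + 4\right) \left(- 4 \frac{7}{-3 + \left(-2\right)^{3}}\right) = - 8 \left(8 + 4\right) \left(- 4 \frac{7}{-3 - 8}\right) = \left(-8\right) 12 \left(- 4 \frac{7}{-11}\right) = - 96 \left(- 4 \cdot 7 \left(- \frac{1}{11}\right)\right) = - 96 \left(\left(-4\right) \left(- \frac{7}{11}\right)\right) = \left(-96\right) \frac{28}{11} = - \frac{2688}{11} \approx -244.36$)
$v{\left(T \right)} = -48 - \frac{16128}{11 T}$ ($v{\left(T \right)} = -48 + 6 \left(- \frac{2688}{11 T}\right) = -48 - \frac{16128}{11 T}$)
$\left(-354\right) \left(-897\right) - v{\left(307 \right)} = \left(-354\right) \left(-897\right) - \left(-48 - \frac{16128}{11 \cdot 307}\right) = 317538 - \left(-48 - \frac{16128}{3377}\right) = 317538 - - \frac{178224}{3377} = 317538 + \frac{178224}{3377} = \frac{1072504050}{3377}$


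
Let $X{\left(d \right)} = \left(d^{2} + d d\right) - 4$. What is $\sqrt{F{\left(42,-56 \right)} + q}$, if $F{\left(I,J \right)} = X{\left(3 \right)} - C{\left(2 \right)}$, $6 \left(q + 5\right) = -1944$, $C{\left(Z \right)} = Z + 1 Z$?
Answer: $i \sqrt{319} \approx 17.861 i$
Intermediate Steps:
$X{\left(d \right)} = -4 + 2 d^{2}$ ($X{\left(d \right)} = \left(d^{2} + d^{2}\right) - 4 = 2 d^{2} - 4 = -4 + 2 d^{2}$)
$C{\left(Z \right)} = 2 Z$ ($C{\left(Z \right)} = Z + Z = 2 Z$)
$q = -329$ ($q = -5 + \frac{1}{6} \left(-1944\right) = -5 - 324 = -329$)
$F{\left(I,J \right)} = 10$ ($F{\left(I,J \right)} = \left(-4 + 2 \cdot 3^{2}\right) - 2 \cdot 2 = \left(-4 + 2 \cdot 9\right) - 4 = \left(-4 + 18\right) - 4 = 14 - 4 = 10$)
$\sqrt{F{\left(42,-56 \right)} + q} = \sqrt{10 - 329} = \sqrt{-319} = i \sqrt{319}$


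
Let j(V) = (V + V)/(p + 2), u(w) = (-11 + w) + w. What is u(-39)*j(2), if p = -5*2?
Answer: 89/2 ≈ 44.500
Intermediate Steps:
u(w) = -11 + 2*w
p = -10
j(V) = -V/4 (j(V) = (V + V)/(-10 + 2) = (2*V)/(-8) = (2*V)*(-1/8) = -V/4)
u(-39)*j(2) = (-11 + 2*(-39))*(-1/4*2) = (-11 - 78)*(-1/2) = -89*(-1/2) = 89/2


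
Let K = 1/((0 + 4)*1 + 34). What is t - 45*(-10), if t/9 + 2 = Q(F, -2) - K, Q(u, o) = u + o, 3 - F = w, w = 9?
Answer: 13671/38 ≈ 359.76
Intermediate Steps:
F = -6 (F = 3 - 1*9 = 3 - 9 = -6)
Q(u, o) = o + u
K = 1/38 (K = 1/(4*1 + 34) = 1/(4 + 34) = 1/38 ≈ 0.026316)
t = -3429/38 (t = -18 + 9*((-2 - 6) - 1*1/38) = -18 + 9*(-8 - 1/38) = -18 + 9*(-305/38) = -18 - 2745/38 = -3429/38 ≈ -90.237)
t - 45*(-10) = -3429/38 - 45*(-10) = -3429/38 + 450 = 13671/38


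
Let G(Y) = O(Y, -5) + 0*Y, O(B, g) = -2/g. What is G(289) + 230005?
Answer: 1150027/5 ≈ 2.3001e+5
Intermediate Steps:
G(Y) = 2/5 (G(Y) = -2/(-5) + 0*Y = -2*(-1/5) + 0 = 2/5 + 0 = 2/5)
G(289) + 230005 = 2/5 + 230005 = 1150027/5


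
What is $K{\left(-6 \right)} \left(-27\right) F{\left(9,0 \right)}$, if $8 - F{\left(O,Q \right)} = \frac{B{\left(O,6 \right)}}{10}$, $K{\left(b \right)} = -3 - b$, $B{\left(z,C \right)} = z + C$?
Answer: $- \frac{1053}{2} \approx -526.5$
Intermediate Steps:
$B{\left(z,C \right)} = C + z$
$F{\left(O,Q \right)} = \frac{37}{5} - \frac{O}{10}$ ($F{\left(O,Q \right)} = 8 - \frac{6 + O}{10} = 8 - \left(6 + O\right) \frac{1}{10} = 8 - \left(\frac{3}{5} + \frac{O}{10}\right) = \frac{37}{5} - \frac{O}{10}$)
$K{\left(-6 \right)} \left(-27\right) F{\left(9,0 \right)} = \left(-3 - -6\right) \left(-27\right) \left(\frac{37}{5} - \frac{9}{10}\right) = \left(-3 + 6\right) \left(-27\right) \left(\frac{37}{5} - \frac{9}{10}\right) = 3 \left(-27\right) \frac{13}{2} = \left(-81\right) \frac{13}{2} = - \frac{1053}{2}$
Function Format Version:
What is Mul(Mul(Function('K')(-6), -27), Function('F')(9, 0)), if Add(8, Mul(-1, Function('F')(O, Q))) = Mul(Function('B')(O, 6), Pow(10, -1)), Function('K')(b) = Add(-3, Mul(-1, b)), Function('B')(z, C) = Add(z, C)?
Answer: Rational(-1053, 2) ≈ -526.50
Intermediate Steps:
Function('B')(z, C) = Add(C, z)
Function('F')(O, Q) = Add(Rational(37, 5), Mul(Rational(-1, 10), O)) (Function('F')(O, Q) = Add(8, Mul(-1, Mul(Add(6, O), Pow(10, -1)))) = Add(8, Mul(-1, Mul(Add(6, O), Rational(1, 10)))) = Add(8, Mul(-1, Add(Rational(3, 5), Mul(Rational(1, 10), O)))) = Add(8, Add(Rational(-3, 5), Mul(Rational(-1, 10), O))) = Add(Rational(37, 5), Mul(Rational(-1, 10), O)))
Mul(Mul(Function('K')(-6), -27), Function('F')(9, 0)) = Mul(Mul(Add(-3, Mul(-1, -6)), -27), Add(Rational(37, 5), Mul(Rational(-1, 10), 9))) = Mul(Mul(Add(-3, 6), -27), Add(Rational(37, 5), Rational(-9, 10))) = Mul(Mul(3, -27), Rational(13, 2)) = Mul(-81, Rational(13, 2)) = Rational(-1053, 2)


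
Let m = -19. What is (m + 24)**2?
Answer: 25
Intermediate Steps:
(m + 24)**2 = (-19 + 24)**2 = 5**2 = 25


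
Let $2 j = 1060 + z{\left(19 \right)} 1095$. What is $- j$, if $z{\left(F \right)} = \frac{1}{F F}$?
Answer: $- \frac{383755}{722} \approx -531.52$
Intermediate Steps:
$z{\left(F \right)} = \frac{1}{F^{2}}$
$j = \frac{383755}{722}$ ($j = \frac{1060 + \frac{1}{361} \cdot 1095}{2} = \frac{1060 + \frac{1095}{361}}{2} = \frac{1}{2} \cdot \frac{383755}{361} = \frac{383755}{722} \approx 531.52$)
$- j = \left(-1\right) \frac{383755}{722} = - \frac{383755}{722}$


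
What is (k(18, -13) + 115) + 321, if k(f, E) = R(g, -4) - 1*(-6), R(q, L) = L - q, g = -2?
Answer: 440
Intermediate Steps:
k(f, E) = 4 (k(f, E) = (-4 - 1*(-2)) - 1*(-6) = (-4 + 2) + 6 = -2 + 6 = 4)
(k(18, -13) + 115) + 321 = (4 + 115) + 321 = 119 + 321 = 440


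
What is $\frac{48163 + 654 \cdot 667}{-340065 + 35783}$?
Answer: $- \frac{484381}{304282} \approx -1.5919$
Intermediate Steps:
$\frac{48163 + 654 \cdot 667}{-340065 + 35783} = \frac{48163 + 436218}{-304282} = 484381 \left(- \frac{1}{304282}\right) = - \frac{484381}{304282}$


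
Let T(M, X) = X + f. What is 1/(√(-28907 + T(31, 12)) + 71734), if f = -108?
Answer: 5518/395830443 - I*√29003/5145795759 ≈ 1.394e-5 - 3.3095e-8*I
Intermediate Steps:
T(M, X) = -108 + X (T(M, X) = X - 108 = -108 + X)
1/(√(-28907 + T(31, 12)) + 71734) = 1/(√(-28907 + (-108 + 12)) + 71734) = 1/(√(-28907 - 96) + 71734) = 1/(√(-29003) + 71734) = 1/(I*√29003 + 71734) = 1/(71734 + I*√29003)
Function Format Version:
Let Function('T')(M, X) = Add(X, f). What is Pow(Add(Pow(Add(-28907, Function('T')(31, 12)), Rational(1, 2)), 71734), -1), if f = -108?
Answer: Add(Rational(5518, 395830443), Mul(Rational(-1, 5145795759), I, Pow(29003, Rational(1, 2)))) ≈ Add(1.3940e-5, Mul(-3.3095e-8, I))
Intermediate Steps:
Function('T')(M, X) = Add(-108, X) (Function('T')(M, X) = Add(X, -108) = Add(-108, X))
Pow(Add(Pow(Add(-28907, Function('T')(31, 12)), Rational(1, 2)), 71734), -1) = Pow(Add(Pow(Add(-28907, Add(-108, 12)), Rational(1, 2)), 71734), -1) = Pow(Add(Pow(Add(-28907, -96), Rational(1, 2)), 71734), -1) = Pow(Add(Pow(-29003, Rational(1, 2)), 71734), -1) = Pow(Add(Mul(I, Pow(29003, Rational(1, 2))), 71734), -1) = Pow(Add(71734, Mul(I, Pow(29003, Rational(1, 2)))), -1)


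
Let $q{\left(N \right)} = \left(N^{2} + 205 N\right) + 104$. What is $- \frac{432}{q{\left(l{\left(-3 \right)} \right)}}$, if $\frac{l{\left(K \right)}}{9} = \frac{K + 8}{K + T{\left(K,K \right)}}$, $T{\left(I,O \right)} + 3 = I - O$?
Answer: $\frac{1728}{5509} \approx 0.31367$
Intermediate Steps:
$T{\left(I,O \right)} = -3 + I - O$ ($T{\left(I,O \right)} = -3 + \left(I - O\right) = -3 + I - O$)
$l{\left(K \right)} = \frac{9 \left(8 + K\right)}{-3 + K}$ ($l{\left(K \right)} = 9 \frac{K + 8}{K - 3} = 9 \frac{8 + K}{K - 3} = 9 \frac{8 + K}{-3 + K} = \frac{9 \left(8 + K\right)}{-3 + K}$)
$q{\left(N \right)} = 104 + N^{2} + 205 N$
$- \frac{432}{q{\left(l{\left(-3 \right)} \right)}} = - \frac{432}{104 + \left(\frac{9 \left(8 - 3\right)}{-3 - 3}\right)^{2} + 205 \frac{9 \left(8 - 3\right)}{-3 - 3}} = - \frac{432}{104 + \left(9 \frac{1}{-6} \cdot 5\right)^{2} + 205 \cdot 9 \frac{1}{-6} \cdot 5} = - \frac{432}{104 + \left(9 \left(- \frac{1}{6}\right) 5\right)^{2} + 205 \cdot 9 \left(- \frac{1}{6}\right) 5} = - \frac{432}{104 + \left(- \frac{15}{2}\right)^{2} + 205 \left(- \frac{15}{2}\right)} = - \frac{432}{104 + \frac{225}{4} - \frac{3075}{2}} = - \frac{432}{- \frac{5509}{4}} = \left(-432\right) \left(- \frac{4}{5509}\right) = \frac{1728}{5509}$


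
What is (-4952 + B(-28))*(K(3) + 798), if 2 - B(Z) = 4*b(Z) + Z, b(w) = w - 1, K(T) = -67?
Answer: -3513186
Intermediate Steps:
b(w) = -1 + w
B(Z) = 6 - 5*Z (B(Z) = 2 - (4*(-1 + Z) + Z) = 2 - ((-4 + 4*Z) + Z) = 2 - (-4 + 5*Z) = 2 + (4 - 5*Z) = 6 - 5*Z)
(-4952 + B(-28))*(K(3) + 798) = (-4952 + (6 - 5*(-28)))*(-67 + 798) = (-4952 + (6 + 140))*731 = (-4952 + 146)*731 = -4806*731 = -3513186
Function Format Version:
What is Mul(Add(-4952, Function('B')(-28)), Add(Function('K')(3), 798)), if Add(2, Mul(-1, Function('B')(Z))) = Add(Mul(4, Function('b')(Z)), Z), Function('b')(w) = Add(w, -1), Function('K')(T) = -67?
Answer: -3513186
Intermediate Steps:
Function('b')(w) = Add(-1, w)
Function('B')(Z) = Add(6, Mul(-5, Z)) (Function('B')(Z) = Add(2, Mul(-1, Add(Mul(4, Add(-1, Z)), Z))) = Add(2, Mul(-1, Add(Add(-4, Mul(4, Z)), Z))) = Add(2, Mul(-1, Add(-4, Mul(5, Z)))) = Add(2, Add(4, Mul(-5, Z))) = Add(6, Mul(-5, Z)))
Mul(Add(-4952, Function('B')(-28)), Add(Function('K')(3), 798)) = Mul(Add(-4952, Add(6, Mul(-5, -28))), Add(-67, 798)) = Mul(Add(-4952, Add(6, 140)), 731) = Mul(Add(-4952, 146), 731) = Mul(-4806, 731) = -3513186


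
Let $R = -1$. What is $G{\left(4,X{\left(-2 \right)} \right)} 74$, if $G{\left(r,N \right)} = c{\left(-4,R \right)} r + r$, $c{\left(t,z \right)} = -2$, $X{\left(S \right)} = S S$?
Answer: $-296$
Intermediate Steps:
$X{\left(S \right)} = S^{2}$
$G{\left(r,N \right)} = - r$ ($G{\left(r,N \right)} = - 2 r + r = - r$)
$G{\left(4,X{\left(-2 \right)} \right)} 74 = \left(-1\right) 4 \cdot 74 = \left(-4\right) 74 = -296$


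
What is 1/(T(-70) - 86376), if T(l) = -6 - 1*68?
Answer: -1/86450 ≈ -1.1567e-5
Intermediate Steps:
T(l) = -74 (T(l) = -6 - 68 = -74)
1/(T(-70) - 86376) = 1/(-74 - 86376) = 1/(-86450) = -1/86450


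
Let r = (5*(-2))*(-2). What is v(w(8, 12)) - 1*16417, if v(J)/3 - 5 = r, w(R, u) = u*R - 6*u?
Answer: -16342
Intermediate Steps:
w(R, u) = -6*u + R*u (w(R, u) = R*u - 6*u = -6*u + R*u)
r = 20 (r = -10*(-2) = 20)
v(J) = 75 (v(J) = 15 + 3*20 = 15 + 60 = 75)
v(w(8, 12)) - 1*16417 = 75 - 1*16417 = 75 - 16417 = -16342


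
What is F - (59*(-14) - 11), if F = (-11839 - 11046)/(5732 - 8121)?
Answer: 2022478/2389 ≈ 846.58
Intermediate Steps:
F = 22885/2389 (F = -22885/(-2389) = -22885*(-1/2389) = 22885/2389 ≈ 9.5793)
F - (59*(-14) - 11) = 22885/2389 - (59*(-14) - 11) = 22885/2389 - (-826 - 11) = 22885/2389 - 1*(-837) = 22885/2389 + 837 = 2022478/2389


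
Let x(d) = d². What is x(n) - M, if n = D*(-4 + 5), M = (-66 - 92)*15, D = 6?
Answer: 2406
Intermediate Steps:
M = -2370 (M = -158*15 = -2370)
n = 6 (n = 6*(-4 + 5) = 6*1 = 6)
x(n) - M = 6² - 1*(-2370) = 36 + 2370 = 2406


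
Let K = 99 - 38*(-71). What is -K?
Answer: -2797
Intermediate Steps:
K = 2797 (K = 99 + 2698 = 2797)
-K = -1*2797 = -2797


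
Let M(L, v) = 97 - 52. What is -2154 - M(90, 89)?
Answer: -2199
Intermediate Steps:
M(L, v) = 45
-2154 - M(90, 89) = -2154 - 1*45 = -2154 - 45 = -2199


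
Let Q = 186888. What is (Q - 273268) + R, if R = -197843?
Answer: -284223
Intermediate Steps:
(Q - 273268) + R = (186888 - 273268) - 197843 = -86380 - 197843 = -284223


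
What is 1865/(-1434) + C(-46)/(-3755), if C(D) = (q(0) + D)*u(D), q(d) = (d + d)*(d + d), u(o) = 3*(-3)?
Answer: -7596751/5384670 ≈ -1.4108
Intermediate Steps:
u(o) = -9
q(d) = 4*d² (q(d) = (2*d)*(2*d) = 4*d²)
C(D) = -9*D (C(D) = (4*0² + D)*(-9) = (4*0 + D)*(-9) = (0 + D)*(-9) = D*(-9) = -9*D)
1865/(-1434) + C(-46)/(-3755) = 1865/(-1434) - 9*(-46)/(-3755) = 1865*(-1/1434) + 414*(-1/3755) = -1865/1434 - 414/3755 = -7596751/5384670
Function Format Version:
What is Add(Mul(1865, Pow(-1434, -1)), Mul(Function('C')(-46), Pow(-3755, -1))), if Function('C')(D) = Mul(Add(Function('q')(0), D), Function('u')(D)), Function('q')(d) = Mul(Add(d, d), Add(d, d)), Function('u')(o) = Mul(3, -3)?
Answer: Rational(-7596751, 5384670) ≈ -1.4108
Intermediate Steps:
Function('u')(o) = -9
Function('q')(d) = Mul(4, Pow(d, 2)) (Function('q')(d) = Mul(Mul(2, d), Mul(2, d)) = Mul(4, Pow(d, 2)))
Function('C')(D) = Mul(-9, D) (Function('C')(D) = Mul(Add(Mul(4, Pow(0, 2)), D), -9) = Mul(Add(Mul(4, 0), D), -9) = Mul(Add(0, D), -9) = Mul(D, -9) = Mul(-9, D))
Add(Mul(1865, Pow(-1434, -1)), Mul(Function('C')(-46), Pow(-3755, -1))) = Add(Mul(1865, Pow(-1434, -1)), Mul(Mul(-9, -46), Pow(-3755, -1))) = Add(Mul(1865, Rational(-1, 1434)), Mul(414, Rational(-1, 3755))) = Add(Rational(-1865, 1434), Rational(-414, 3755)) = Rational(-7596751, 5384670)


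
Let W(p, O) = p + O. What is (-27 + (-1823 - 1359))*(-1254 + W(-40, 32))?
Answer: 4049758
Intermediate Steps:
W(p, O) = O + p
(-27 + (-1823 - 1359))*(-1254 + W(-40, 32)) = (-27 + (-1823 - 1359))*(-1254 + (32 - 40)) = (-27 - 3182)*(-1254 - 8) = -3209*(-1262) = 4049758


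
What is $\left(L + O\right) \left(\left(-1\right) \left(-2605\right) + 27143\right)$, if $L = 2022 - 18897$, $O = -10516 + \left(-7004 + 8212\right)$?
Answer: $-778891884$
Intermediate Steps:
$O = -9308$ ($O = -10516 + 1208 = -9308$)
$L = -16875$
$\left(L + O\right) \left(\left(-1\right) \left(-2605\right) + 27143\right) = \left(-16875 - 9308\right) \left(\left(-1\right) \left(-2605\right) + 27143\right) = - 26183 \left(2605 + 27143\right) = \left(-26183\right) 29748 = -778891884$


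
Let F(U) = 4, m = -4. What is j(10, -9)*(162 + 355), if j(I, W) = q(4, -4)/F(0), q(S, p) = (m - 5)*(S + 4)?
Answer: -9306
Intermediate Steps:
q(S, p) = -36 - 9*S (q(S, p) = (-4 - 5)*(S + 4) = -9*(4 + S) = -36 - 9*S)
j(I, W) = -18 (j(I, W) = (-36 - 9*4)/4 = (-36 - 36)*(¼) = -72*¼ = -18)
j(10, -9)*(162 + 355) = -18*(162 + 355) = -18*517 = -9306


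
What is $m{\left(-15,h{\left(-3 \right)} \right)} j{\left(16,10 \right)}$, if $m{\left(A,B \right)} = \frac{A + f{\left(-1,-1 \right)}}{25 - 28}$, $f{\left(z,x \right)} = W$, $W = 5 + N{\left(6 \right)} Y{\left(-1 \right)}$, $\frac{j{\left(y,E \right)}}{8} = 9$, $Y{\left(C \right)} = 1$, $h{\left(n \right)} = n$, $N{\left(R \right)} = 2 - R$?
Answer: $336$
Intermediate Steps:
$j{\left(y,E \right)} = 72$ ($j{\left(y,E \right)} = 8 \cdot 9 = 72$)
$W = 1$ ($W = 5 + \left(2 - 6\right) 1 = 5 - 4 = 1$)
$f{\left(z,x \right)} = 1$
$m{\left(A,B \right)} = - \frac{1}{3} - \frac{A}{3}$ ($m{\left(A,B \right)} = \frac{A + 1}{25 - 28} = \frac{1 + A}{-3} = \left(1 + A\right) \left(- \frac{1}{3}\right) = - \frac{1}{3} - \frac{A}{3}$)
$m{\left(-15,h{\left(-3 \right)} \right)} j{\left(16,10 \right)} = \left(- \frac{1}{3} - -5\right) 72 = \left(- \frac{1}{3} + 5\right) 72 = \frac{14}{3} \cdot 72 = 336$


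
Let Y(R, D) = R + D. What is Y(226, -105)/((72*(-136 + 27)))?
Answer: -121/7848 ≈ -0.015418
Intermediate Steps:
Y(R, D) = D + R
Y(226, -105)/((72*(-136 + 27))) = (-105 + 226)/((72*(-136 + 27))) = 121/((72*(-109))) = 121/(-7848) = 121*(-1/7848) = -121/7848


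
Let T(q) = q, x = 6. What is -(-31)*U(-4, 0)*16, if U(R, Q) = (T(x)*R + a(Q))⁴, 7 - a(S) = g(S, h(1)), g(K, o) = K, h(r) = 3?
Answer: 41426416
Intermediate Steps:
a(S) = 7 - S
U(R, Q) = (7 - Q + 6*R)⁴ (U(R, Q) = (6*R + (7 - Q))⁴ = (7 - Q + 6*R)⁴)
-(-31)*U(-4, 0)*16 = -(-31)*(7 - 1*0 + 6*(-4))⁴*16 = -(-31)*(7 + 0 - 24)⁴*16 = -(-31)*(-17)⁴*16 = -(-31)*83521*16 = -31*(-83521)*16 = 2589151*16 = 41426416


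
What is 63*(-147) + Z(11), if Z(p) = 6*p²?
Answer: -8535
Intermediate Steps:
63*(-147) + Z(11) = 63*(-147) + 6*11² = -9261 + 6*121 = -9261 + 726 = -8535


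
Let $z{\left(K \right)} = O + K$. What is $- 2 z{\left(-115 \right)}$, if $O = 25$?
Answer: $180$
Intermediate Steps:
$z{\left(K \right)} = 25 + K$
$- 2 z{\left(-115 \right)} = - 2 \left(25 - 115\right) = \left(-2\right) \left(-90\right) = 180$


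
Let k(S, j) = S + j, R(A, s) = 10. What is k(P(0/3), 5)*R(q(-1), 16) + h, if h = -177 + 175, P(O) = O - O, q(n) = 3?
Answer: 48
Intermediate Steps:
P(O) = 0
h = -2
k(P(0/3), 5)*R(q(-1), 16) + h = (0 + 5)*10 - 2 = 5*10 - 2 = 50 - 2 = 48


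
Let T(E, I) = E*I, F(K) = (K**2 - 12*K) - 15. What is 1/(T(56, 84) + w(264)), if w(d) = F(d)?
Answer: 1/71217 ≈ 1.4042e-5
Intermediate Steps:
F(K) = -15 + K**2 - 12*K
w(d) = -15 + d**2 - 12*d
1/(T(56, 84) + w(264)) = 1/(56*84 + (-15 + 264**2 - 12*264)) = 1/(4704 + (-15 + 69696 - 3168)) = 1/(4704 + 66513) = 1/71217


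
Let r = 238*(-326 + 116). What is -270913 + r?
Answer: -320893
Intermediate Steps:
r = -49980 (r = 238*(-210) = -49980)
-270913 + r = -270913 - 49980 = -320893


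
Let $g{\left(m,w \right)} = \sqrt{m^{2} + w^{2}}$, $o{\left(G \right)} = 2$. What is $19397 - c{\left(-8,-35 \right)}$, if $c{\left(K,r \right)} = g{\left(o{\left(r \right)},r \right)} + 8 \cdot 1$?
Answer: $19389 - \sqrt{1229} \approx 19354.0$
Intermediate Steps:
$c{\left(K,r \right)} = 8 + \sqrt{4 + r^{2}}$ ($c{\left(K,r \right)} = \sqrt{2^{2} + r^{2}} + 8 \cdot 1 = \sqrt{4 + r^{2}} + 8 = 8 + \sqrt{4 + r^{2}}$)
$19397 - c{\left(-8,-35 \right)} = 19397 - \left(8 + \sqrt{4 + \left(-35\right)^{2}}\right) = 19397 - \left(8 + \sqrt{4 + 1225}\right) = 19397 - \left(8 + \sqrt{1229}\right) = 19389 - \sqrt{1229}$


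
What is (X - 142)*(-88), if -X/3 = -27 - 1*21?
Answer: -176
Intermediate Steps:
X = 144 (X = -3*(-27 - 1*21) = -3*(-27 - 21) = -3*(-48) = 144)
(X - 142)*(-88) = (144 - 142)*(-88) = 2*(-88) = -176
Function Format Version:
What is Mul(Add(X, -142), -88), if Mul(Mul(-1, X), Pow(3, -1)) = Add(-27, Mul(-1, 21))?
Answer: -176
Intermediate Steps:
X = 144 (X = Mul(-3, Add(-27, Mul(-1, 21))) = Mul(-3, Add(-27, -21)) = Mul(-3, -48) = 144)
Mul(Add(X, -142), -88) = Mul(Add(144, -142), -88) = Mul(2, -88) = -176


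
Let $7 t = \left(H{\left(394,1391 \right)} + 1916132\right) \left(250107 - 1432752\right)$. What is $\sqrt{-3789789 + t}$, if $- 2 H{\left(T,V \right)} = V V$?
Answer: $\frac{i \sqrt{31415770051134}}{14} \approx 4.0036 \cdot 10^{5} i$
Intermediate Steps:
$H{\left(T,V \right)} = - \frac{V^{2}}{2}$ ($H{\left(T,V \right)} = - \frac{V V}{2} = - \frac{V^{2}}{2}$)
$t = - \frac{2243930518035}{14}$ ($t = \frac{\left(- \frac{1391^{2}}{2} + 1916132\right) \left(250107 - 1432752\right)}{7} = \frac{\left(\left(- \frac{1}{2}\right) 1934881 + 1916132\right) \left(-1182645\right)}{7} = \frac{\left(- \frac{1934881}{2} + 1916132\right) \left(-1182645\right)}{7} = \frac{\frac{1897383}{2} \left(-1182645\right)}{7} = \frac{1}{7} \left(- \frac{2243930518035}{2}\right) = - \frac{2243930518035}{14} \approx -1.6028 \cdot 10^{11}$)
$\sqrt{-3789789 + t} = \sqrt{-3789789 - \frac{2243930518035}{14}} = \sqrt{- \frac{2243983575081}{14}} = \frac{i \sqrt{31415770051134}}{14}$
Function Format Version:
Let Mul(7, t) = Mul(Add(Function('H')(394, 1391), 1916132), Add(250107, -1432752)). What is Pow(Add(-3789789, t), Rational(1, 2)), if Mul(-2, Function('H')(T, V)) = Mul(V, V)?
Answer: Mul(Rational(1, 14), I, Pow(31415770051134, Rational(1, 2))) ≈ Mul(4.0036e+5, I)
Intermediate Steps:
Function('H')(T, V) = Mul(Rational(-1, 2), Pow(V, 2)) (Function('H')(T, V) = Mul(Rational(-1, 2), Mul(V, V)) = Mul(Rational(-1, 2), Pow(V, 2)))
t = Rational(-2243930518035, 14) (t = Mul(Rational(1, 7), Mul(Add(Mul(Rational(-1, 2), Pow(1391, 2)), 1916132), Add(250107, -1432752))) = Mul(Rational(1, 7), Mul(Add(Mul(Rational(-1, 2), 1934881), 1916132), -1182645)) = Mul(Rational(1, 7), Mul(Add(Rational(-1934881, 2), 1916132), -1182645)) = Mul(Rational(1, 7), Mul(Rational(1897383, 2), -1182645)) = Mul(Rational(1, 7), Rational(-2243930518035, 2)) = Rational(-2243930518035, 14) ≈ -1.6028e+11)
Pow(Add(-3789789, t), Rational(1, 2)) = Pow(Add(-3789789, Rational(-2243930518035, 14)), Rational(1, 2)) = Pow(Rational(-2243983575081, 14), Rational(1, 2)) = Mul(Rational(1, 14), I, Pow(31415770051134, Rational(1, 2)))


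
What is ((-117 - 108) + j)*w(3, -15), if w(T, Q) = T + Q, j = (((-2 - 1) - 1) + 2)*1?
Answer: 2724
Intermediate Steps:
j = -2 (j = ((-3 - 1) + 2)*1 = (-4 + 2)*1 = -2*1 = -2)
w(T, Q) = Q + T
((-117 - 108) + j)*w(3, -15) = ((-117 - 108) - 2)*(-15 + 3) = (-225 - 2)*(-12) = -227*(-12) = 2724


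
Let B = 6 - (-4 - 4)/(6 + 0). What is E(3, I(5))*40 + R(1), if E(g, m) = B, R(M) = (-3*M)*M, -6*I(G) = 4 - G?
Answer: 871/3 ≈ 290.33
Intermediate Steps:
I(G) = -⅔ + G/6 (I(G) = -(4 - G)/6 = -⅔ + G/6)
R(M) = -3*M²
B = 22/3 (B = 6 - (-8)/6 = 6 - 1*(-4/3) = 6 + 4/3 = 22/3 ≈ 7.3333)
E(g, m) = 22/3
E(3, I(5))*40 + R(1) = (22/3)*40 - 3*1² = 880/3 - 3*1 = 880/3 - 3 = 871/3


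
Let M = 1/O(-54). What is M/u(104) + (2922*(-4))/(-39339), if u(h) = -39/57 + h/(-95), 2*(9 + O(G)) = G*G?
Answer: 35289283/118930539 ≈ 0.29672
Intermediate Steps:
O(G) = -9 + G**2/2 (O(G) = -9 + (G*G)/2 = -9 + G**2/2)
M = 1/1449 (M = 1/(-9 + (1/2)*(-54)**2) = 1/(-9 + (1/2)*2916) = 1/(-9 + 1458) = 1/1449 ≈ 0.00069013)
u(h) = -13/19 - h/95 (u(h) = -39*1/57 + h*(-1/95) = -13/19 - h/95)
M/u(104) + (2922*(-4))/(-39339) = 1/(1449*(-13/19 - 1/95*104)) + (2922*(-4))/(-39339) = 1/(1449*(-13/19 - 104/95)) - 11688*(-1/39339) = 1/(1449*(-169/95)) + 3896/13113 = (1/1449)*(-95/169) + 3896/13113 = -95/244881 + 3896/13113 = 35289283/118930539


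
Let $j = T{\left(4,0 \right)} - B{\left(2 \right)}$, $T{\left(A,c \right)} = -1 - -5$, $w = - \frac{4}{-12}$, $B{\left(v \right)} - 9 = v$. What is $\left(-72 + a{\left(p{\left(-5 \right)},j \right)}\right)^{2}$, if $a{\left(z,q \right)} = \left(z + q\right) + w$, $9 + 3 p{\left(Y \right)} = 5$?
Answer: $6400$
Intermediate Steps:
$p{\left(Y \right)} = - \frac{4}{3}$ ($p{\left(Y \right)} = -3 + \frac{1}{3} \cdot 5 = -3 + \frac{5}{3} = - \frac{4}{3}$)
$B{\left(v \right)} = 9 + v$
$w = \frac{1}{3}$ ($w = \left(-4\right) \left(- \frac{1}{12}\right) = \frac{1}{3} \approx 0.33333$)
$T{\left(A,c \right)} = 4$ ($T{\left(A,c \right)} = -1 + 5 = 4$)
$j = -7$ ($j = 4 - \left(9 + 2\right) = 4 - 11 = -7$)
$a{\left(z,q \right)} = \frac{1}{3} + q + z$ ($a{\left(z,q \right)} = \left(z + q\right) + \frac{1}{3} = \left(q + z\right) + \frac{1}{3} = \frac{1}{3} + q + z$)
$\left(-72 + a{\left(p{\left(-5 \right)},j \right)}\right)^{2} = \left(-72 - 8\right)^{2} = \left(-80\right)^{2} = 6400$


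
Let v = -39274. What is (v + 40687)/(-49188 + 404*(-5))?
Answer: -1413/51208 ≈ -0.027593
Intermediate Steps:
(v + 40687)/(-49188 + 404*(-5)) = (-39274 + 40687)/(-49188 + 404*(-5)) = 1413/(-49188 - 2020) = 1413/(-51208) = 1413*(-1/51208) = -1413/51208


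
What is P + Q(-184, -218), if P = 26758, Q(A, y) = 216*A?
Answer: -12986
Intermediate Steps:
P + Q(-184, -218) = 26758 + 216*(-184) = 26758 - 39744 = -12986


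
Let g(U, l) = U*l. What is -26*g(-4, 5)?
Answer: 520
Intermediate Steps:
-26*g(-4, 5) = -(-104)*5 = -26*(-20) = 520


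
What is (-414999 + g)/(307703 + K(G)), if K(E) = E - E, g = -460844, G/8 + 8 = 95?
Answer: -875843/307703 ≈ -2.8464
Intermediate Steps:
G = 696 (G = -64 + 8*95 = -64 + 760 = 696)
K(E) = 0
(-414999 + g)/(307703 + K(G)) = (-414999 - 460844)/(307703 + 0) = -875843/307703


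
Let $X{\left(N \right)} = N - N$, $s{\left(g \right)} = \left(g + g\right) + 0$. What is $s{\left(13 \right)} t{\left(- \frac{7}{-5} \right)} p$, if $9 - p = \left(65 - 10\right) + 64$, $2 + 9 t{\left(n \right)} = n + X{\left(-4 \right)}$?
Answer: $\frac{572}{3} \approx 190.67$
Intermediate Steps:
$s{\left(g \right)} = 2 g$ ($s{\left(g \right)} = 2 g + 0 = 2 g$)
$X{\left(N \right)} = 0$
$t{\left(n \right)} = - \frac{2}{9} + \frac{n}{9}$ ($t{\left(n \right)} = - \frac{2}{9} + \frac{n + 0}{9} = - \frac{2}{9} + \frac{n}{9}$)
$p = -110$ ($p = 9 - \left(\left(65 - 10\right) + 64\right) = 9 - \left(55 + 64\right) = 9 - 119 = -110$)
$s{\left(13 \right)} t{\left(- \frac{7}{-5} \right)} p = 2 \cdot 13 \left(- \frac{2}{9} + \frac{\left(-7\right) \frac{1}{-5}}{9}\right) \left(-110\right) = 26 \left(- \frac{2}{9} + \frac{\left(-7\right) \left(- \frac{1}{5}\right)}{9}\right) \left(-110\right) = 26 \left(- \frac{2}{9} + \frac{1}{9} \cdot \frac{7}{5}\right) \left(-110\right) = 26 \left(- \frac{2}{9} + \frac{7}{45}\right) \left(-110\right) = 26 \left(- \frac{1}{15}\right) \left(-110\right) = \left(- \frac{26}{15}\right) \left(-110\right) = \frac{572}{3}$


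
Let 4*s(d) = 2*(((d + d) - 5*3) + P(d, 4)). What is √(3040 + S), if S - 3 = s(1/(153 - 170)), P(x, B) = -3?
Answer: √876809/17 ≈ 55.081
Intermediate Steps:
s(d) = -9 + d (s(d) = (2*(((d + d) - 5*3) - 3))/4 = (2*((2*d - 15) - 3))/4 = (2*((-15 + 2*d) - 3))/4 = (2*(-18 + 2*d))/4 = (-36 + 4*d)/4 = -9 + d)
S = -103/17 (S = 3 + (-9 + 1/(153 - 170)) = 3 + (-9 + 1/(-17)) = 3 + (-9 - 1/17) = 3 - 154/17 = -103/17 ≈ -6.0588)
√(3040 + S) = √(3040 - 103/17) = √(51577/17) = √876809/17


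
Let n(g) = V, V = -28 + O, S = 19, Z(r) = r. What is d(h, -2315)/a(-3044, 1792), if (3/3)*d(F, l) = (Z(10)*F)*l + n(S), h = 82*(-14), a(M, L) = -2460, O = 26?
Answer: -13288099/1230 ≈ -10803.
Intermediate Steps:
V = -2 (V = -28 + 26 = -2)
n(g) = -2
h = -1148
d(F, l) = -2 + 10*F*l (d(F, l) = (10*F)*l - 2 = 10*F*l - 2 = -2 + 10*F*l)
d(h, -2315)/a(-3044, 1792) = (-2 + 10*(-1148)*(-2315))/(-2460) = (-2 + 26576200)*(-1/2460) = 26576198*(-1/2460) = -13288099/1230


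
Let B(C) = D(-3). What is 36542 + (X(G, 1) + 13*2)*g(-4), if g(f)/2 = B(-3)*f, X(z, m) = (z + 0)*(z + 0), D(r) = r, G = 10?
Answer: 39566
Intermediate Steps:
B(C) = -3
X(z, m) = z² (X(z, m) = z*z = z²)
g(f) = -6*f (g(f) = 2*(-3*f) = -6*f)
36542 + (X(G, 1) + 13*2)*g(-4) = 36542 + (10² + 13*2)*(-6*(-4)) = 36542 + (100 + 26)*24 = 36542 + 126*24 = 36542 + 3024 = 39566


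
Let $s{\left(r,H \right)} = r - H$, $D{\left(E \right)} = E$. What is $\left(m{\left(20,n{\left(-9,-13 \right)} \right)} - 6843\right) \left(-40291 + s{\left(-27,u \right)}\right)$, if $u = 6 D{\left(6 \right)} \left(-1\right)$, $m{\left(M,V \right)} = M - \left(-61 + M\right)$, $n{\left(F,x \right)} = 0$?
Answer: $273192524$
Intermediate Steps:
$m{\left(M,V \right)} = 61$
$u = -36$ ($u = 6 \cdot 6 \left(-1\right) = 36 \left(-1\right) = -36$)
$\left(m{\left(20,n{\left(-9,-13 \right)} \right)} - 6843\right) \left(-40291 + s{\left(-27,u \right)}\right) = \left(61 - 6843\right) \left(-40291 - -9\right) = - 6782 \left(-40291 + \left(-27 + 36\right)\right) = - 6782 \left(-40291 + 9\right) = \left(-6782\right) \left(-40282\right) = 273192524$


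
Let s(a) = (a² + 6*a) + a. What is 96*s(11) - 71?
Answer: 18937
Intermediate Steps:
s(a) = a² + 7*a
96*s(11) - 71 = 96*(11*(7 + 11)) - 71 = 96*(11*18) - 71 = 96*198 - 71 = 19008 - 71 = 18937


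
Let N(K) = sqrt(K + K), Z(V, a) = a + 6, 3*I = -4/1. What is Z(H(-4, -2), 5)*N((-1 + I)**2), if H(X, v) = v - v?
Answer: 77*sqrt(2)/3 ≈ 36.298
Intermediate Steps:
I = -4/3 (I = (-4/1)/3 = (-4*1)/3 = (1/3)*(-4) = -4/3 ≈ -1.3333)
H(X, v) = 0
Z(V, a) = 6 + a
N(K) = sqrt(2)*sqrt(K) (N(K) = sqrt(2*K) = sqrt(2)*sqrt(K))
Z(H(-4, -2), 5)*N((-1 + I)**2) = (6 + 5)*(sqrt(2)*sqrt((-1 - 4/3)**2)) = 11*(sqrt(2)*sqrt((-7/3)**2)) = 11*(sqrt(2)*sqrt(49/9)) = 11*(sqrt(2)*(7/3)) = 11*(7*sqrt(2)/3) = 77*sqrt(2)/3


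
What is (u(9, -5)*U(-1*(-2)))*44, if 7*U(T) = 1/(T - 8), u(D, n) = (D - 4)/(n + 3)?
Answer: 55/21 ≈ 2.6190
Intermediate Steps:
u(D, n) = (-4 + D)/(3 + n)
U(T) = 1/(7*(-8 + T)) (U(T) = 1/(7*(T - 8)) = 1/(7*(-8 + T)))
(u(9, -5)*U(-1*(-2)))*44 = (((-4 + 9)/(3 - 5))*(1/(7*(-8 - 1*(-2)))))*44 = ((5/(-2))*(1/(7*(-8 + 2))))*44 = ((-½*5)*((⅐)/(-6)))*44 = -5*(-1)/(14*6)*44 = -5/2*(-1/42)*44 = (5/84)*44 = 55/21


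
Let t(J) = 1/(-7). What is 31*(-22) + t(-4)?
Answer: -4775/7 ≈ -682.14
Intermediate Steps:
t(J) = -1/7
31*(-22) + t(-4) = 31*(-22) - 1/7 = -682 - 1/7 = -4775/7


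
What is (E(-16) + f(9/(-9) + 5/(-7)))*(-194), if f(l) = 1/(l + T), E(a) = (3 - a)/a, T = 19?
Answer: 212139/968 ≈ 219.15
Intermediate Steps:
E(a) = (3 - a)/a
f(l) = 1/(19 + l) (f(l) = 1/(l + 19) = 1/(19 + l))
(E(-16) + f(9/(-9) + 5/(-7)))*(-194) = ((3 - 1*(-16))/(-16) + 1/(19 + (9/(-9) + 5/(-7))))*(-194) = (-(3 + 16)/16 + 1/(19 + (9*(-⅑) + 5*(-⅐))))*(-194) = (-1/16*19 + 1/(19 + (-1 - 5/7)))*(-194) = (-19/16 + 1/(19 - 12/7))*(-194) = (-19/16 + 1/(121/7))*(-194) = (-19/16 + 7/121)*(-194) = -2187/1936*(-194) = 212139/968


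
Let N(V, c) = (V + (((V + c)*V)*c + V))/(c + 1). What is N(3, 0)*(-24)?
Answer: -144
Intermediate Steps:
N(V, c) = (2*V + V*c*(V + c))/(1 + c) (N(V, c) = (V + ((V*(V + c))*c + V))/(1 + c) = (V + (V*c*(V + c) + V))/(1 + c) = (V + (V + V*c*(V + c)))/(1 + c) = (2*V + V*c*(V + c))/(1 + c))
N(3, 0)*(-24) = (3*(2 + 0² + 3*0)/(1 + 0))*(-24) = (3*(2 + 0 + 0)/1)*(-24) = (3*1*2)*(-24) = 6*(-24) = -144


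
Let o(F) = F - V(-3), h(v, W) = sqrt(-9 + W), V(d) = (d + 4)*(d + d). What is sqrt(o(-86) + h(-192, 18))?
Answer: I*sqrt(77) ≈ 8.775*I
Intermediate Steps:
V(d) = 2*d*(4 + d) (V(d) = (4 + d)*(2*d) = 2*d*(4 + d))
o(F) = 6 + F (o(F) = F - 2*(-3)*(4 - 3) = F - 2*(-3) = F - 1*(-6) = F + 6 = 6 + F)
sqrt(o(-86) + h(-192, 18)) = sqrt((6 - 86) + sqrt(-9 + 18)) = sqrt(-80 + sqrt(9)) = sqrt(-80 + 3) = sqrt(-77) = I*sqrt(77)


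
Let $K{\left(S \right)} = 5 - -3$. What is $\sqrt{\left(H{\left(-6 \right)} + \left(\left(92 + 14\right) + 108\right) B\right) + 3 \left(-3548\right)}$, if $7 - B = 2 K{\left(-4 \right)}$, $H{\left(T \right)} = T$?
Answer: $4 i \sqrt{786} \approx 112.14 i$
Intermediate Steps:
$K{\left(S \right)} = 8$ ($K{\left(S \right)} = 5 + 3 = 8$)
$B = -9$ ($B = 7 - 2 \cdot 8 = 7 - 16 = -9$)
$\sqrt{\left(H{\left(-6 \right)} + \left(\left(92 + 14\right) + 108\right) B\right) + 3 \left(-3548\right)} = \sqrt{\left(-6 + \left(\left(92 + 14\right) + 108\right) \left(-9\right)\right) + 3 \left(-3548\right)} = \sqrt{\left(-6 + \left(106 + 108\right) \left(-9\right)\right) - 10644} = \sqrt{\left(-6 + 214 \left(-9\right)\right) - 10644} = \sqrt{\left(-6 - 1926\right) - 10644} = \sqrt{-1932 - 10644} = \sqrt{-12576} = 4 i \sqrt{786}$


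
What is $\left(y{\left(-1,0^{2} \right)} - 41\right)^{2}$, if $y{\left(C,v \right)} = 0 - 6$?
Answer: $2209$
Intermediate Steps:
$y{\left(C,v \right)} = -6$ ($y{\left(C,v \right)} = 0 - 6 = -6$)
$\left(y{\left(-1,0^{2} \right)} - 41\right)^{2} = \left(-6 - 41\right)^{2} = \left(-47\right)^{2} = 2209$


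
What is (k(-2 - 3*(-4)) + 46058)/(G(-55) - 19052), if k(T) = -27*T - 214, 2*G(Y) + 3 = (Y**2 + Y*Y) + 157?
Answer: -22787/7975 ≈ -2.8573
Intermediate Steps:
G(Y) = 77 + Y**2 (G(Y) = -3/2 + ((Y**2 + Y*Y) + 157)/2 = -3/2 + ((Y**2 + Y**2) + 157)/2 = -3/2 + (2*Y**2 + 157)/2 = -3/2 + (157 + 2*Y**2)/2 = -3/2 + (157/2 + Y**2) = 77 + Y**2)
k(T) = -214 - 27*T
(k(-2 - 3*(-4)) + 46058)/(G(-55) - 19052) = ((-214 - 27*(-2 - 3*(-4))) + 46058)/((77 + (-55)**2) - 19052) = ((-214 - 27*(-2 + 12)) + 46058)/((77 + 3025) - 19052) = ((-214 - 27*10) + 46058)/(3102 - 19052) = ((-214 - 270) + 46058)/(-15950) = (-484 + 46058)*(-1/15950) = 45574*(-1/15950) = -22787/7975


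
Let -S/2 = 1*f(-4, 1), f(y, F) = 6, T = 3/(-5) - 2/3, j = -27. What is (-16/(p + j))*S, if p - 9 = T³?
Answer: -648000/67609 ≈ -9.5845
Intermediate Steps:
T = -19/15 (T = 3*(-⅕) - 2*⅓ = -⅗ - ⅔ = -19/15 ≈ -1.2667)
S = -12 (S = -2*6 = -12)
p = 23516/3375 (p = 9 + (-19/15)³ = 9 - 6859/3375 = 23516/3375 ≈ 6.9677)
(-16/(p + j))*S = -16/(23516/3375 - 27)*(-12) = -16/(-67609/3375)*(-12) = -16*(-3375/67609)*(-12) = (54000/67609)*(-12) = -648000/67609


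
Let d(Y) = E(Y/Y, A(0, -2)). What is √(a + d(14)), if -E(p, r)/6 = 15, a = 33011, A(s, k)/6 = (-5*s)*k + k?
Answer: √32921 ≈ 181.44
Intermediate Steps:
A(s, k) = 6*k - 30*k*s (A(s, k) = 6*((-5*s)*k + k) = 6*(-5*k*s + k) = 6*(k - 5*k*s) = 6*k - 30*k*s)
E(p, r) = -90 (E(p, r) = -6*15 = -90)
d(Y) = -90
√(a + d(14)) = √(33011 - 90) = √32921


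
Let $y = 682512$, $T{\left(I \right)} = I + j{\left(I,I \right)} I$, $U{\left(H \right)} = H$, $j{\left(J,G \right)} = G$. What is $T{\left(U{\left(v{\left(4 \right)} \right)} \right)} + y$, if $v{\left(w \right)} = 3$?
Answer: $682524$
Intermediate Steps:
$T{\left(I \right)} = I + I^{2}$ ($T{\left(I \right)} = I + I I = I + I^{2}$)
$T{\left(U{\left(v{\left(4 \right)} \right)} \right)} + y = 3 \left(1 + 3\right) + 682512 = 3 \cdot 4 + 682512 = 12 + 682512 = 682524$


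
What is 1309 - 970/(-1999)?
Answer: 2617661/1999 ≈ 1309.5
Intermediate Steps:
1309 - 970/(-1999) = 1309 - 970*(-1/1999) = 1309 + 970/1999 = 2617661/1999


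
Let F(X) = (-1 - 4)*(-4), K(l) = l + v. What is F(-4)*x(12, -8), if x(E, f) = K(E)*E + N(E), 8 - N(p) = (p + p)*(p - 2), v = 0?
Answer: -1760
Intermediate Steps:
K(l) = l (K(l) = l + 0 = l)
N(p) = 8 - 2*p*(-2 + p) (N(p) = 8 - (p + p)*(p - 2) = 8 - 2*p*(-2 + p))
x(E, f) = 8 - E² + 4*E (x(E, f) = E*E + (8 - 2*E² + 4*E) = E² + (8 - 2*E² + 4*E) = 8 - E² + 4*E)
F(X) = 20 (F(X) = -5*(-4) = 20)
F(-4)*x(12, -8) = 20*(8 - 1*12² + 4*12) = 20*(8 - 1*144 + 48) = 20*(8 - 144 + 48) = 20*(-88) = -1760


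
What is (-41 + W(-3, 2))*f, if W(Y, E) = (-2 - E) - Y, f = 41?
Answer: -1722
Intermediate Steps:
W(Y, E) = -2 - E - Y
(-41 + W(-3, 2))*f = (-41 + (-2 - 1*2 - 1*(-3)))*41 = (-41 + (-2 - 2 + 3))*41 = (-41 - 1)*41 = -42*41 = -1722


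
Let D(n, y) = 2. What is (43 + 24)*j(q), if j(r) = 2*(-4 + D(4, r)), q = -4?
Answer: -268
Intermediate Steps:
j(r) = -4 (j(r) = 2*(-4 + 2) = 2*(-2) = -4)
(43 + 24)*j(q) = (43 + 24)*(-4) = 67*(-4) = -268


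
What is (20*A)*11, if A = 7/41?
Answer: 1540/41 ≈ 37.561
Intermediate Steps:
A = 7/41 (A = 7*(1/41) = 7/41 ≈ 0.17073)
(20*A)*11 = (20*(7/41))*11 = (140/41)*11 = 1540/41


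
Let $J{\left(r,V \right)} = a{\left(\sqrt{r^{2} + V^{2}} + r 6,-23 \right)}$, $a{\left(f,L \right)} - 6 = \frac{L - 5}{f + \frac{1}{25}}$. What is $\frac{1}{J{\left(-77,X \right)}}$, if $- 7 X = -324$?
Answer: $\frac{9531640211}{57790039816} - \frac{30625 \sqrt{395497}}{57790039816} \approx 0.1646$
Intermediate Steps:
$X = \frac{324}{7}$ ($X = \left(- \frac{1}{7}\right) \left(-324\right) = \frac{324}{7} \approx 46.286$)
$a{\left(f,L \right)} = 6 + \frac{-5 + L}{\frac{1}{25} + f}$ ($a{\left(f,L \right)} = 6 + \frac{L - 5}{f + \frac{1}{25}} = 6 + \frac{-5 + L}{f + \frac{1}{25}} = 6 + \frac{-5 + L}{\frac{1}{25} + f}$)
$J{\left(r,V \right)} = \frac{-694 + 150 \sqrt{V^{2} + r^{2}} + 900 r}{1 + 25 \sqrt{V^{2} + r^{2}} + 150 r}$ ($J{\left(r,V \right)} = \frac{-119 + 25 \left(-23\right) + 150 \left(\sqrt{r^{2} + V^{2}} + r 6\right)}{1 + 25 \left(\sqrt{r^{2} + V^{2}} + r 6\right)} = \frac{-119 - 575 + 150 \left(\sqrt{V^{2} + r^{2}} + 6 r\right)}{1 + 25 \left(\sqrt{V^{2} + r^{2}} + 6 r\right)} = \frac{-119 - 575 + \left(150 \sqrt{V^{2} + r^{2}} + 900 r\right)}{1 + \left(25 \sqrt{V^{2} + r^{2}} + 150 r\right)} = \frac{-694 + 150 \sqrt{V^{2} + r^{2}} + 900 r}{1 + 25 \sqrt{V^{2} + r^{2}} + 150 r}$)
$\frac{1}{J{\left(-77,X \right)}} = \frac{1}{2 \frac{1}{1 + 25 \sqrt{\left(\frac{324}{7}\right)^{2} + \left(-77\right)^{2}} + 150 \left(-77\right)} \left(-347 + 75 \sqrt{\left(\frac{324}{7}\right)^{2} + \left(-77\right)^{2}} + 450 \left(-77\right)\right)} = \frac{1}{2 \frac{1}{1 + 25 \sqrt{\frac{104976}{49} + 5929} - 11550} \left(-347 + 75 \sqrt{\frac{104976}{49} + 5929} - 34650\right)} = \frac{1}{2 \frac{1}{1 + 25 \sqrt{\frac{395497}{49}} - 11550} \left(-347 + 75 \sqrt{\frac{395497}{49}} - 34650\right)} = \frac{1}{2 \frac{1}{1 + 25 \frac{\sqrt{395497}}{7} - 11550} \left(-347 + 75 \frac{\sqrt{395497}}{7} - 34650\right)} = \frac{1}{2 \frac{1}{1 + \frac{25 \sqrt{395497}}{7} - 11550} \left(-347 + \frac{75 \sqrt{395497}}{7} - 34650\right)} = \frac{1}{2 \frac{1}{-11549 + \frac{25 \sqrt{395497}}{7}} \left(-34997 + \frac{75 \sqrt{395497}}{7}\right)} = \frac{-11549 + \frac{25 \sqrt{395497}}{7}}{2 \left(-34997 + \frac{75 \sqrt{395497}}{7}\right)}$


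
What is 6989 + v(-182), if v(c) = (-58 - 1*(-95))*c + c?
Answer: 73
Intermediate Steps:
v(c) = 38*c (v(c) = (-58 + 95)*c + c = 37*c + c = 38*c)
6989 + v(-182) = 6989 + 38*(-182) = 6989 - 6916 = 73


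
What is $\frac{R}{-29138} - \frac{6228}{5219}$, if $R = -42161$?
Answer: $\frac{2268635}{8945366} \approx 0.25361$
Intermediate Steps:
$\frac{R}{-29138} - \frac{6228}{5219} = - \frac{42161}{-29138} - \frac{6228}{5219} = \left(-42161\right) \left(- \frac{1}{29138}\right) - \frac{6228}{5219} = \frac{42161}{29138} - \frac{6228}{5219} = \frac{2268635}{8945366}$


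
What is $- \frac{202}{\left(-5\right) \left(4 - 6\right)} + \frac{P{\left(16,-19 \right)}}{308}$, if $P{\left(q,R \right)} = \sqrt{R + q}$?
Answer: $- \frac{101}{5} + \frac{i \sqrt{3}}{308} \approx -20.2 + 0.0056235 i$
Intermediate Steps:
$- \frac{202}{\left(-5\right) \left(4 - 6\right)} + \frac{P{\left(16,-19 \right)}}{308} = - \frac{202}{\left(-5\right) \left(4 - 6\right)} + \frac{\sqrt{-19 + 16}}{308} = - \frac{202}{\left(-5\right) \left(-2\right)} + \sqrt{-3} \cdot \frac{1}{308} = - \frac{202}{10} + i \sqrt{3} \cdot \frac{1}{308} = \left(-202\right) \frac{1}{10} + \frac{i \sqrt{3}}{308} = - \frac{101}{5} + \frac{i \sqrt{3}}{308}$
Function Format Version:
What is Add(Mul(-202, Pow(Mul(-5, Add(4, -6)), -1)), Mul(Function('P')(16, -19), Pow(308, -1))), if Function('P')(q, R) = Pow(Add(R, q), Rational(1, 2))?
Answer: Add(Rational(-101, 5), Mul(Rational(1, 308), I, Pow(3, Rational(1, 2)))) ≈ Add(-20.200, Mul(0.0056235, I))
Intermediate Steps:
Add(Mul(-202, Pow(Mul(-5, Add(4, -6)), -1)), Mul(Function('P')(16, -19), Pow(308, -1))) = Add(Mul(-202, Pow(Mul(-5, Add(4, -6)), -1)), Mul(Pow(Add(-19, 16), Rational(1, 2)), Pow(308, -1))) = Add(Mul(-202, Pow(Mul(-5, -2), -1)), Mul(Pow(-3, Rational(1, 2)), Rational(1, 308))) = Add(Mul(-202, Pow(10, -1)), Mul(Mul(I, Pow(3, Rational(1, 2))), Rational(1, 308))) = Add(Mul(-202, Rational(1, 10)), Mul(Rational(1, 308), I, Pow(3, Rational(1, 2)))) = Add(Rational(-101, 5), Mul(Rational(1, 308), I, Pow(3, Rational(1, 2))))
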